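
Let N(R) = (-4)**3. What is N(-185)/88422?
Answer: -32/44211 ≈ -0.00072380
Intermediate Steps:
N(R) = -64
N(-185)/88422 = -64/88422 = -64*1/88422 = -32/44211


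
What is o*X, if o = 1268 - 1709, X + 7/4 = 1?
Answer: 1323/4 ≈ 330.75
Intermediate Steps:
X = -3/4 (X = -7/4 + 1 = -3/4 ≈ -0.75000)
o = -441
o*X = -441*(-3/4) = 1323/4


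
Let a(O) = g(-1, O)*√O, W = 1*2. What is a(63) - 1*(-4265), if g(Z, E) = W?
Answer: 4265 + 6*√7 ≈ 4280.9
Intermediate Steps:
W = 2
g(Z, E) = 2
a(O) = 2*√O
a(63) - 1*(-4265) = 2*√63 - 1*(-4265) = 2*(3*√7) + 4265 = 6*√7 + 4265 = 4265 + 6*√7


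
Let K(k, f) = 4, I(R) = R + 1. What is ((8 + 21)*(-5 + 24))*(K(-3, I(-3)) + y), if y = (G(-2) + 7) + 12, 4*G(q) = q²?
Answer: 13224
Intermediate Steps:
G(q) = q²/4
I(R) = 1 + R
y = 20 (y = ((¼)*(-2)² + 7) + 12 = ((¼)*4 + 7) + 12 = (1 + 7) + 12 = 8 + 12 = 20)
((8 + 21)*(-5 + 24))*(K(-3, I(-3)) + y) = ((8 + 21)*(-5 + 24))*(4 + 20) = (29*19)*24 = 551*24 = 13224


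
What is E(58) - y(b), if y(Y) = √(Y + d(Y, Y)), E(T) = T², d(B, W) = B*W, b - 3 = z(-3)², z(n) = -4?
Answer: 3364 - 2*√95 ≈ 3344.5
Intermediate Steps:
b = 19 (b = 3 + (-4)² = 3 + 16 = 19)
y(Y) = √(Y + Y²) (y(Y) = √(Y + Y*Y) = √(Y + Y²))
E(58) - y(b) = 58² - √(19*(1 + 19)) = 3364 - √(19*20) = 3364 - √380 = 3364 - 2*√95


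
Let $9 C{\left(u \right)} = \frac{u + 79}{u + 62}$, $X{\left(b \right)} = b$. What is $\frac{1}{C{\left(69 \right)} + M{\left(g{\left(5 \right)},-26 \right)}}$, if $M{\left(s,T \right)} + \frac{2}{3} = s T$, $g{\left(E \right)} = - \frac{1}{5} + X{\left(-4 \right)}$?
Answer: $\frac{5895}{640544} \approx 0.0092031$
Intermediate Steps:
$g{\left(E \right)} = - \frac{21}{5}$ ($g{\left(E \right)} = - \frac{1}{5} - 4 = - \frac{21}{5}$)
$C{\left(u \right)} = \frac{79 + u}{9 \left(62 + u\right)}$ ($C{\left(u \right)} = \frac{\left(u + 79\right) \frac{1}{u + 62}}{9} = \frac{\left(79 + u\right) \frac{1}{62 + u}}{9} = \frac{\frac{1}{62 + u} \left(79 + u\right)}{9} = \frac{79 + u}{9 \left(62 + u\right)}$)
$M{\left(s,T \right)} = - \frac{2}{3} + T s$ ($M{\left(s,T \right)} = - \frac{2}{3} + s T = - \frac{2}{3} + T s$)
$\frac{1}{C{\left(69 \right)} + M{\left(g{\left(5 \right)},-26 \right)}} = \frac{1}{\frac{79 + 69}{9 \left(62 + 69\right)} - - \frac{1628}{15}} = \frac{1}{\frac{1}{9} \cdot \frac{1}{131} \cdot 148 + \left(- \frac{2}{3} + \frac{546}{5}\right)} = \frac{1}{\frac{1}{9} \cdot \frac{1}{131} \cdot 148 + \frac{1628}{15}} = \frac{1}{\frac{148}{1179} + \frac{1628}{15}} = \frac{1}{\frac{640544}{5895}} = \frac{5895}{640544}$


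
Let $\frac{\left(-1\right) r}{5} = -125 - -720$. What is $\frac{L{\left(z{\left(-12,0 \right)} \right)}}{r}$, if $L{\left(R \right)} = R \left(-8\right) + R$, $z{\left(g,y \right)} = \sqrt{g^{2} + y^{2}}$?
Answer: $\frac{12}{425} \approx 0.028235$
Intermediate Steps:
$r = -2975$ ($r = - 5 \left(-125 - -720\right) = - 5 \left(-125 + 720\right) = \left(-5\right) 595 = -2975$)
$L{\left(R \right)} = - 7 R$ ($L{\left(R \right)} = - 8 R + R = - 7 R$)
$\frac{L{\left(z{\left(-12,0 \right)} \right)}}{r} = \frac{\left(-7\right) \sqrt{\left(-12\right)^{2} + 0^{2}}}{-2975} = - 7 \sqrt{144 + 0} \left(- \frac{1}{2975}\right) = - 7 \sqrt{144} \left(- \frac{1}{2975}\right) = \left(-7\right) 12 \left(- \frac{1}{2975}\right) = \left(-84\right) \left(- \frac{1}{2975}\right) = \frac{12}{425}$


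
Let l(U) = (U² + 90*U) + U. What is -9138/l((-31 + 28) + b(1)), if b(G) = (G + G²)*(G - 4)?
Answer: 1523/123 ≈ 12.382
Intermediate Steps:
b(G) = (-4 + G)*(G + G²) (b(G) = (G + G²)*(-4 + G) = (-4 + G)*(G + G²))
l(U) = U² + 91*U
-9138/l((-31 + 28) + b(1)) = -9138*1/((91 + ((-31 + 28) + 1*(-4 + 1² - 3*1)))*((-31 + 28) + 1*(-4 + 1² - 3*1))) = -9138*1/((-3 + 1*(-4 + 1 - 3))*(91 + (-3 + 1*(-4 + 1 - 3)))) = -9138*1/((-3 + 1*(-6))*(91 + (-3 + 1*(-6)))) = -9138*1/((-3 - 6)*(91 + (-3 - 6))) = -9138*(-1/(9*(91 - 9))) = -9138/((-9*82)) = -9138/(-738) = -9138*(-1/738) = 1523/123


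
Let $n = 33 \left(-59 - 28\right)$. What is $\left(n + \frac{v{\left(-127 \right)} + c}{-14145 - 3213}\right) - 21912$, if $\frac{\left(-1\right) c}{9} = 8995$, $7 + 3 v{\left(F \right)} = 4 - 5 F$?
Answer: $- \frac{1290307709}{52074} \approx -24778.0$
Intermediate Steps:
$v{\left(F \right)} = -1 - \frac{5 F}{3}$ ($v{\left(F \right)} = - \frac{7}{3} + \frac{4 - 5 F}{3} = - \frac{7}{3} - \left(- \frac{4}{3} + \frac{5 F}{3}\right) = -1 - \frac{5 F}{3}$)
$c = -80955$ ($c = \left(-9\right) 8995 = -80955$)
$n = -2871$ ($n = 33 \left(-87\right) = -2871$)
$\left(n + \frac{v{\left(-127 \right)} + c}{-14145 - 3213}\right) - 21912 = \left(-2871 + \frac{\left(-1 - - \frac{635}{3}\right) - 80955}{-14145 - 3213}\right) - 21912 = \left(-2871 + \frac{\left(-1 + \frac{635}{3}\right) - 80955}{-17358}\right) - 21912 = \left(-2871 + \left(\frac{632}{3} - 80955\right) \left(- \frac{1}{17358}\right)\right) - 21912 = \left(-2871 - - \frac{242233}{52074}\right) - 21912 = \left(-2871 + \frac{242233}{52074}\right) - 21912 = - \frac{149262221}{52074} - 21912 = - \frac{1290307709}{52074}$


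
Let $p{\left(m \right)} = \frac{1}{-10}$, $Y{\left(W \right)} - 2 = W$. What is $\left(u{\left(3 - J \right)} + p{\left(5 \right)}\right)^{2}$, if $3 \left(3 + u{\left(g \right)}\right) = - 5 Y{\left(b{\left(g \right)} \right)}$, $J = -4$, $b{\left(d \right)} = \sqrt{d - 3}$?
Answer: $\frac{85849}{900} \approx 95.388$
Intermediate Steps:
$b{\left(d \right)} = \sqrt{-3 + d}$
$Y{\left(W \right)} = 2 + W$
$p{\left(m \right)} = - \frac{1}{10}$
$u{\left(g \right)} = - \frac{19}{3} - \frac{5 \sqrt{-3 + g}}{3}$ ($u{\left(g \right)} = -3 + \frac{\left(-5\right) \left(2 + \sqrt{-3 + g}\right)}{3} = -3 + \frac{-10 - 5 \sqrt{-3 + g}}{3} = -3 - \left(\frac{10}{3} + \frac{5 \sqrt{-3 + g}}{3}\right) = - \frac{19}{3} - \frac{5 \sqrt{-3 + g}}{3}$)
$\left(u{\left(3 - J \right)} + p{\left(5 \right)}\right)^{2} = \left(\left(- \frac{19}{3} - \frac{5 \sqrt{-3 + \left(3 - -4\right)}}{3}\right) - \frac{1}{10}\right)^{2} = \left(\left(- \frac{19}{3} - \frac{5 \sqrt{-3 + \left(3 + 4\right)}}{3}\right) - \frac{1}{10}\right)^{2} = \left(\left(- \frac{19}{3} - \frac{5 \sqrt{-3 + 7}}{3}\right) - \frac{1}{10}\right)^{2} = \left(\left(- \frac{19}{3} - \frac{5 \sqrt{4}}{3}\right) - \frac{1}{10}\right)^{2} = \left(\left(- \frac{19}{3} - \frac{10}{3}\right) - \frac{1}{10}\right)^{2} = \left(- \frac{29}{3} - \frac{1}{10}\right)^{2} = \left(- \frac{293}{30}\right)^{2} = \frac{85849}{900}$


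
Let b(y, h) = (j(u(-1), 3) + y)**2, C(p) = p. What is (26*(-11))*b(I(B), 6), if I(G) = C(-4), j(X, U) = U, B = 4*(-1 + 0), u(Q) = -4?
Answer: -286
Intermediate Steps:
B = -4 (B = 4*(-1) = -4)
I(G) = -4
b(y, h) = (3 + y)**2
(26*(-11))*b(I(B), 6) = (26*(-11))*(3 - 4)**2 = -286*(-1)**2 = -286*1 = -286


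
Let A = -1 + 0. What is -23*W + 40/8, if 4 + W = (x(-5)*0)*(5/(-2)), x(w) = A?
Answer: 97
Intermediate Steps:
A = -1
x(w) = -1
W = -4 (W = -4 + (-1*0)*(5/(-2)) = -4 + 0*(5*(-½)) = -4 + 0*(-5/2) = -4 + 0 = -4)
-23*W + 40/8 = -23*(-4) + 40/8 = 92 + 40*(⅛) = 92 + 5 = 97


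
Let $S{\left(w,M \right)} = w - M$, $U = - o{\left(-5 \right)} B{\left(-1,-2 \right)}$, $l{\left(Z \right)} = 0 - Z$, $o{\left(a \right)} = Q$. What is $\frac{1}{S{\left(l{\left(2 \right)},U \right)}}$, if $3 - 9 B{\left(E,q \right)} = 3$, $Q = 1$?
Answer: $- \frac{1}{2} \approx -0.5$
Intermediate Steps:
$B{\left(E,q \right)} = 0$ ($B{\left(E,q \right)} = \frac{1}{3} - \frac{1}{3} = 0$)
$o{\left(a \right)} = 1$
$l{\left(Z \right)} = - Z$
$U = 0$ ($U = \left(-1\right) 1 \cdot 0 = \left(-1\right) 0 = 0$)
$\frac{1}{S{\left(l{\left(2 \right)},U \right)}} = \frac{1}{\left(-1\right) 2 - 0} = \frac{1}{-2 + 0} = \frac{1}{-2} = - \frac{1}{2}$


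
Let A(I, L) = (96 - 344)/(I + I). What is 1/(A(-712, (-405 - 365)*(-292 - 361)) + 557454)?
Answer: 178/99226843 ≈ 1.7939e-6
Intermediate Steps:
A(I, L) = -124/I (A(I, L) = -248*1/(2*I) = -124/I)
1/(A(-712, (-405 - 365)*(-292 - 361)) + 557454) = 1/(-124/(-712) + 557454) = 1/(-124*(-1/712) + 557454) = 1/(31/178 + 557454) = 1/(99226843/178) = 178/99226843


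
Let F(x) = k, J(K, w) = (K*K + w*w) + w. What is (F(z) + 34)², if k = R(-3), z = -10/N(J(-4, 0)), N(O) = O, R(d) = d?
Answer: 961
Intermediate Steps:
J(K, w) = w + K² + w² (J(K, w) = (K² + w²) + w = w + K² + w²)
z = -5/8 (z = -10/(0 + (-4)² + 0²) = -10/(0 + 16 + 0) = -10/16 = -10*1/16 = -5/8 ≈ -0.62500)
k = -3
F(x) = -3
(F(z) + 34)² = (-3 + 34)² = 31² = 961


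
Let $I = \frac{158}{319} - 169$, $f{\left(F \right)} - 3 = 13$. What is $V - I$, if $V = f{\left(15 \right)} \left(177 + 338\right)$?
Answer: $\frac{2682313}{319} \approx 8408.5$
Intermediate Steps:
$f{\left(F \right)} = 16$ ($f{\left(F \right)} = 3 + 13 = 16$)
$I = - \frac{53753}{319}$ ($I = 158 \cdot \frac{1}{319} - 169 = \frac{158}{319} - 169 = - \frac{53753}{319} \approx -168.5$)
$V = 8240$ ($V = 16 \left(177 + 338\right) = 16 \cdot 515 = 8240$)
$V - I = 8240 - - \frac{53753}{319} = 8240 + \frac{53753}{319} = \frac{2682313}{319}$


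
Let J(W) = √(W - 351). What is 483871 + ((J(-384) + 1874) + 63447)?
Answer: 549192 + 7*I*√15 ≈ 5.4919e+5 + 27.111*I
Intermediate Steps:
J(W) = √(-351 + W)
483871 + ((J(-384) + 1874) + 63447) = 483871 + ((√(-351 - 384) + 1874) + 63447) = 483871 + ((√(-735) + 1874) + 63447) = 483871 + ((7*I*√15 + 1874) + 63447) = 483871 + ((1874 + 7*I*√15) + 63447) = 483871 + (65321 + 7*I*√15) = 549192 + 7*I*√15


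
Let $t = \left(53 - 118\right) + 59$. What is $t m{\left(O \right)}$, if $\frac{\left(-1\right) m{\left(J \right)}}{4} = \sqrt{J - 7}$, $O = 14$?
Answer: $24 \sqrt{7} \approx 63.498$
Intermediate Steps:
$m{\left(J \right)} = - 4 \sqrt{-7 + J}$ ($m{\left(J \right)} = - 4 \sqrt{J - 7} = - 4 \sqrt{-7 + J}$)
$t = -6$ ($t = -65 + 59 = -6$)
$t m{\left(O \right)} = - 6 \left(- 4 \sqrt{-7 + 14}\right) = - 6 \left(- 4 \sqrt{7}\right) = 24 \sqrt{7}$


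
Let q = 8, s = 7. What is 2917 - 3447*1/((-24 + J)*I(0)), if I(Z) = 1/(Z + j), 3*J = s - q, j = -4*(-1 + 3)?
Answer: 130213/73 ≈ 1783.7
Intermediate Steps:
j = -8 (j = -4*2 = -8)
J = -⅓ (J = (7 - 1*8)/3 = (7 - 8)/3 = (⅓)*(-1) = -⅓ ≈ -0.33333)
I(Z) = 1/(-8 + Z) (I(Z) = 1/(Z - 8) = 1/(-8 + Z))
2917 - 3447*1/((-24 + J)*I(0)) = 2917 - 3447*(-8 + 0)/(-24 - ⅓) = 2917 - 3447/((-73/3/(-8))) = 2917 - 3447/((-73/3*(-⅛))) = 2917 - 3447/73/24 = 2917 - 3447*24/73 = 2917 - 82728/73 = 130213/73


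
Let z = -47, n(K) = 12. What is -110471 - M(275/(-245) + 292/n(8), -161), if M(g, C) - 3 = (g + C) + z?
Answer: -16212514/147 ≈ -1.1029e+5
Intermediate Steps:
M(g, C) = -44 + C + g (M(g, C) = 3 + ((g + C) - 47) = 3 + ((C + g) - 47) = 3 + (-47 + C + g) = -44 + C + g)
-110471 - M(275/(-245) + 292/n(8), -161) = -110471 - (-44 - 161 + (275/(-245) + 292/12)) = -110471 - (-44 - 161 + (275*(-1/245) + 292*(1/12))) = -110471 - (-44 - 161 + (-55/49 + 73/3)) = -110471 - (-44 - 161 + 3412/147) = -110471 - 1*(-26723/147) = -110471 + 26723/147 = -16212514/147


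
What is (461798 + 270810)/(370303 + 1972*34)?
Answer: 732608/437351 ≈ 1.6751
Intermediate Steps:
(461798 + 270810)/(370303 + 1972*34) = 732608/(370303 + 67048) = 732608/437351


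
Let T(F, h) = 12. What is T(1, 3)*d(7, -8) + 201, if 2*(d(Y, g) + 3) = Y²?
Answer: 459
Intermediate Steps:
d(Y, g) = -3 + Y²/2
T(1, 3)*d(7, -8) + 201 = 12*(-3 + (½)*7²) + 201 = 12*(-3 + (½)*49) + 201 = 12*(-3 + 49/2) + 201 = 12*(43/2) + 201 = 258 + 201 = 459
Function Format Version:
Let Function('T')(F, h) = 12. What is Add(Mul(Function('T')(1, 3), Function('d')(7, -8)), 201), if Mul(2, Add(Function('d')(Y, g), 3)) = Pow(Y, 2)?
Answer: 459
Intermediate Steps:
Function('d')(Y, g) = Add(-3, Mul(Rational(1, 2), Pow(Y, 2)))
Add(Mul(Function('T')(1, 3), Function('d')(7, -8)), 201) = Add(Mul(12, Add(-3, Mul(Rational(1, 2), Pow(7, 2)))), 201) = Add(Mul(12, Add(-3, Mul(Rational(1, 2), 49))), 201) = Add(Mul(12, Add(-3, Rational(49, 2))), 201) = Add(Mul(12, Rational(43, 2)), 201) = Add(258, 201) = 459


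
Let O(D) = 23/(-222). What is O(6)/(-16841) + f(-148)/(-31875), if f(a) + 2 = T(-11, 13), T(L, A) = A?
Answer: -13464199/39723708750 ≈ -0.00033895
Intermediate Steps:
f(a) = 11 (f(a) = -2 + 13 = 11)
O(D) = -23/222 (O(D) = 23*(-1/222) = -23/222)
O(6)/(-16841) + f(-148)/(-31875) = -23/222/(-16841) + 11/(-31875) = -23/222*(-1/16841) + 11*(-1/31875) = 23/3738702 - 11/31875 = -13464199/39723708750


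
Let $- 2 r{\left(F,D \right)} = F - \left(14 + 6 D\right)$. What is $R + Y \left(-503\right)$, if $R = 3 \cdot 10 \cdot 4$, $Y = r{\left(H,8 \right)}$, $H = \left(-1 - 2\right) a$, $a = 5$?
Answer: $- \frac{38491}{2} \approx -19246.0$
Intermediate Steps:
$H = -15$ ($H = \left(-1 - 2\right) 5 = \left(-3\right) 5 = -15$)
$r{\left(F,D \right)} = 7 + 3 D - \frac{F}{2}$ ($r{\left(F,D \right)} = - \frac{F - \left(14 + 6 D\right)}{2} = - \frac{-14 + F - 6 D}{2} = 7 + 3 D - \frac{F}{2}$)
$Y = \frac{77}{2}$ ($Y = 7 + 3 \cdot 8 - - \frac{15}{2} = 7 + 24 + \frac{15}{2} = \frac{77}{2} \approx 38.5$)
$R = 120$ ($R = 30 \cdot 4 = 120$)
$R + Y \left(-503\right) = 120 + \frac{77}{2} \left(-503\right) = 120 - \frac{38731}{2} = - \frac{38491}{2}$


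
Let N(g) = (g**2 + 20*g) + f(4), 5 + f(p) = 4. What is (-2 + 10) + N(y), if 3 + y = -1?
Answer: -57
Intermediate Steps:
y = -4 (y = -3 - 1 = -4)
f(p) = -1 (f(p) = -5 + 4 = -1)
N(g) = -1 + g**2 + 20*g (N(g) = (g**2 + 20*g) - 1 = -1 + g**2 + 20*g)
(-2 + 10) + N(y) = (-2 + 10) + (-1 + (-4)**2 + 20*(-4)) = 8 + (-1 + 16 - 80) = 8 - 65 = -57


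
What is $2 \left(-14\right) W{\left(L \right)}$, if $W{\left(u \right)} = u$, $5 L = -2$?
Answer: $\frac{56}{5} \approx 11.2$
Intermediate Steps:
$L = - \frac{2}{5}$ ($L = \frac{1}{5} \left(-2\right) = - \frac{2}{5} \approx -0.4$)
$2 \left(-14\right) W{\left(L \right)} = 2 \left(-14\right) \left(- \frac{2}{5}\right) = \left(-28\right) \left(- \frac{2}{5}\right) = \frac{56}{5}$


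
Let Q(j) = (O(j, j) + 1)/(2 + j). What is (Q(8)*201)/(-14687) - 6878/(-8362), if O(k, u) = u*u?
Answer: 90092233/122812694 ≈ 0.73357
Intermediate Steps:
O(k, u) = u²
Q(j) = (1 + j²)/(2 + j) (Q(j) = (j² + 1)/(2 + j) = (1 + j²)/(2 + j))
(Q(8)*201)/(-14687) - 6878/(-8362) = (((1 + 8²)/(2 + 8))*201)/(-14687) - 6878/(-8362) = (((1 + 64)/10)*201)*(-1/14687) - 6878*(-1/8362) = (((⅒)*65)*201)*(-1/14687) + 3439/4181 = ((13/2)*201)*(-1/14687) + 3439/4181 = (2613/2)*(-1/14687) + 3439/4181 = -2613/29374 + 3439/4181 = 90092233/122812694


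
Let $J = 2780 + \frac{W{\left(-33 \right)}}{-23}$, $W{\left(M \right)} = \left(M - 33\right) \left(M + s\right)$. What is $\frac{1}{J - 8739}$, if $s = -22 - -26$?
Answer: $- \frac{23}{138971} \approx -0.0001655$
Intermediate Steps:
$s = 4$ ($s = -22 + 26 = 4$)
$W{\left(M \right)} = \left(-33 + M\right) \left(4 + M\right)$ ($W{\left(M \right)} = \left(M - 33\right) \left(M + 4\right) = \left(-33 + M\right) \left(4 + M\right)$)
$J = \frac{62026}{23}$ ($J = 2780 + \frac{-132 + \left(-33\right)^{2} - -957}{-23} = 2780 + \left(-132 + 1089 + 957\right) \left(- \frac{1}{23}\right) = 2780 + 1914 \left(- \frac{1}{23}\right) = 2780 - \frac{1914}{23} = \frac{62026}{23} \approx 2696.8$)
$\frac{1}{J - 8739} = \frac{1}{\frac{62026}{23} - 8739} = \frac{1}{- \frac{138971}{23}} = - \frac{23}{138971}$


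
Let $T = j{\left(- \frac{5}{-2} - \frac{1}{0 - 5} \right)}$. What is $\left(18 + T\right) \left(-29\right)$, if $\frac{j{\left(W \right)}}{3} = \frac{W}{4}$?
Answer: $- \frac{23229}{40} \approx -580.72$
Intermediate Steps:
$j{\left(W \right)} = \frac{3 W}{4}$ ($j{\left(W \right)} = 3 \frac{W}{4} = \frac{3 W}{4}$)
$T = \frac{81}{40}$ ($T = \frac{3 \left(- \frac{5}{-2} - \frac{1}{0 - 5}\right)}{4} = \frac{3 \left(\left(-5\right) \left(- \frac{1}{2}\right) - \frac{1}{0 - 5}\right)}{4} = \frac{3 \left(\frac{5}{2} - \frac{1}{-5}\right)}{4} = \frac{3 \left(\frac{5}{2} - - \frac{1}{5}\right)}{4} = \frac{3 \left(\frac{5}{2} + \frac{1}{5}\right)}{4} = \frac{3}{4} \cdot \frac{27}{10} = \frac{81}{40} \approx 2.025$)
$\left(18 + T\right) \left(-29\right) = \left(18 + \frac{81}{40}\right) \left(-29\right) = \frac{801}{40} \left(-29\right) = - \frac{23229}{40}$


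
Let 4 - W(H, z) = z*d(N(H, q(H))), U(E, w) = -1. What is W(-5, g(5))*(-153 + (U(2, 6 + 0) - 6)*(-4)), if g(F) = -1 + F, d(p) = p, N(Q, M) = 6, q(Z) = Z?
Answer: 2500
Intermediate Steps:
W(H, z) = 4 - 6*z (W(H, z) = 4 - z*6 = 4 - 6*z)
W(-5, g(5))*(-153 + (U(2, 6 + 0) - 6)*(-4)) = (4 - 6*(-1 + 5))*(-153 + (-1 - 6)*(-4)) = (4 - 6*4)*(-153 - 7*(-4)) = (4 - 24)*(-153 + 28) = -20*(-125) = 2500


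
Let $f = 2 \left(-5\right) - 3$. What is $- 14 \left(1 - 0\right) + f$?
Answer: $-27$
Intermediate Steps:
$f = -13$ ($f = -10 - 3 = -13$)
$- 14 \left(1 - 0\right) + f = - 14 \left(1 - 0\right) - 13 = - 14 \left(1 + 0\right) - 13 = \left(-14\right) 1 - 13 = -14 - 13 = -27$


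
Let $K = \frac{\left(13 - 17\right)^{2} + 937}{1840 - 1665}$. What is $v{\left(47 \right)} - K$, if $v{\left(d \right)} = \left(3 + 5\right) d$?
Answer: $\frac{64847}{175} \approx 370.55$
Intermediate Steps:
$v{\left(d \right)} = 8 d$
$K = \frac{953}{175}$ ($K = \frac{\left(-4\right)^{2} + 937}{175} = \left(16 + 937\right) \frac{1}{175} = 953 \cdot \frac{1}{175} = \frac{953}{175} \approx 5.4457$)
$v{\left(47 \right)} - K = 8 \cdot 47 - \frac{953}{175} = 376 - \frac{953}{175} = \frac{64847}{175}$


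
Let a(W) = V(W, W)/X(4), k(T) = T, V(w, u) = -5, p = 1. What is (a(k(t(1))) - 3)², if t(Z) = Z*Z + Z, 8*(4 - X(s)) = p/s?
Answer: 292681/16129 ≈ 18.146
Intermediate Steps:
X(s) = 4 - 1/(8*s)
t(Z) = Z + Z² (t(Z) = Z² + Z = Z + Z²)
a(W) = -160/127 (a(W) = -5/(4 - ⅛/4) = -5/(4 - ⅛*¼) = -5/(4 - 1/32) = -5/127/32 = -5*32/127 = -160/127)
(a(k(t(1))) - 3)² = (-160/127 - 3)² = (-541/127)² = 292681/16129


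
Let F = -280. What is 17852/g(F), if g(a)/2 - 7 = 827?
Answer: 4463/417 ≈ 10.703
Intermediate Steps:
g(a) = 1668 (g(a) = 14 + 2*827 = 14 + 1654 = 1668)
17852/g(F) = 17852/1668 = 17852*(1/1668) = 4463/417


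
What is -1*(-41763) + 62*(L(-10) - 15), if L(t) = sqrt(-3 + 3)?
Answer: 40833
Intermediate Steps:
L(t) = 0 (L(t) = sqrt(0) = 0)
-1*(-41763) + 62*(L(-10) - 15) = -1*(-41763) + 62*(0 - 15) = 41763 + 62*(-15) = 41763 - 930 = 40833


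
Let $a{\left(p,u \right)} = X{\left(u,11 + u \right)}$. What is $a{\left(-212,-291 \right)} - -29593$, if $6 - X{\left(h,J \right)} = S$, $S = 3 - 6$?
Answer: $29602$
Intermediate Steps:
$S = -3$
$X{\left(h,J \right)} = 9$ ($X{\left(h,J \right)} = 6 - -3 = 6 + 3 = 9$)
$a{\left(p,u \right)} = 9$
$a{\left(-212,-291 \right)} - -29593 = 9 - -29593 = 9 + 29593 = 29602$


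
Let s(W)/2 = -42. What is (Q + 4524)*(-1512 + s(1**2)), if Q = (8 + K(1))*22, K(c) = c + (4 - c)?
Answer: -7641648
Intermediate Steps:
K(c) = 4
s(W) = -84 (s(W) = 2*(-42) = -84)
Q = 264 (Q = (8 + 4)*22 = 12*22 = 264)
(Q + 4524)*(-1512 + s(1**2)) = (264 + 4524)*(-1512 - 84) = 4788*(-1596) = -7641648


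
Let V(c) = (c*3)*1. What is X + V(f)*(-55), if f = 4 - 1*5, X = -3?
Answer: 162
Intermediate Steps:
f = -1 (f = 4 - 5 = -1)
V(c) = 3*c (V(c) = (3*c)*1 = 3*c)
X + V(f)*(-55) = -3 + (3*(-1))*(-55) = -3 - 3*(-55) = -3 + 165 = 162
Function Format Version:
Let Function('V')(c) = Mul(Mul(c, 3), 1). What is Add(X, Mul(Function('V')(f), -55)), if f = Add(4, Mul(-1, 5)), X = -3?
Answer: 162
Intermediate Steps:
f = -1 (f = Add(4, -5) = -1)
Function('V')(c) = Mul(3, c) (Function('V')(c) = Mul(Mul(3, c), 1) = Mul(3, c))
Add(X, Mul(Function('V')(f), -55)) = Add(-3, Mul(Mul(3, -1), -55)) = Add(-3, Mul(-3, -55)) = Add(-3, 165) = 162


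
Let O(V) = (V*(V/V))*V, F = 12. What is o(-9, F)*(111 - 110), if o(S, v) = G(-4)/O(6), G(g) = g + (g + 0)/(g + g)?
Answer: -7/72 ≈ -0.097222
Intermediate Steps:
O(V) = V² (O(V) = (V*1)*V = V*V = V²)
G(g) = ½ + g (G(g) = g + g/((2*g)) = g + g*(1/(2*g)) = g + ½ = ½ + g)
o(S, v) = -7/72 (o(S, v) = (½ - 4)/(6²) = -7/2/36 = -7/2*1/36 = -7/72)
o(-9, F)*(111 - 110) = -7*(111 - 110)/72 = -7/72*1 = -7/72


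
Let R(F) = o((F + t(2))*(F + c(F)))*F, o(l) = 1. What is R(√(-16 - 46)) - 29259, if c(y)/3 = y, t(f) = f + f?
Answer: -29259 + I*√62 ≈ -29259.0 + 7.874*I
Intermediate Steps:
t(f) = 2*f
c(y) = 3*y
R(F) = F (R(F) = 1*F = F)
R(√(-16 - 46)) - 29259 = √(-16 - 46) - 29259 = √(-62) - 29259 = I*√62 - 29259 = -29259 + I*√62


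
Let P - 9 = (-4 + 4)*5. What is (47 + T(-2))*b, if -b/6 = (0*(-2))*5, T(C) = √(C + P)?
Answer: 0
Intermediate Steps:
P = 9 (P = 9 + (-4 + 4)*5 = 9 + 0*5 = 9 + 0 = 9)
T(C) = √(9 + C) (T(C) = √(C + 9) = √(9 + C))
b = 0 (b = -6*0*(-2)*5 = -0*5 = -6*0 = 0)
(47 + T(-2))*b = (47 + √(9 - 2))*0 = (47 + √7)*0 = 0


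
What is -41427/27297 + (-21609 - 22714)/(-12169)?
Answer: 78417752/36908577 ≈ 2.1246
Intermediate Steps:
-41427/27297 + (-21609 - 22714)/(-12169) = -41427*1/27297 - 44323*(-1/12169) = -4603/3033 + 44323/12169 = 78417752/36908577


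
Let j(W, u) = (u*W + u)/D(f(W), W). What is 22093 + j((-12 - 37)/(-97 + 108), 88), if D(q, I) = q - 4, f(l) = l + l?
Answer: 1570275/71 ≈ 22117.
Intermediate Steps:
f(l) = 2*l
D(q, I) = -4 + q
j(W, u) = (u + W*u)/(-4 + 2*W) (j(W, u) = (u*W + u)/(-4 + 2*W) = (W*u + u)/(-4 + 2*W) = (u + W*u)/(-4 + 2*W))
22093 + j((-12 - 37)/(-97 + 108), 88) = 22093 + (½)*88*(1 + (-12 - 37)/(-97 + 108))/(-2 + (-12 - 37)/(-97 + 108)) = 22093 + (½)*88*(1 - 49/11)/(-2 - 49/11) = 22093 + (½)*88*(-38/11)/(-71/11) = 22093 + (½)*88*(-11/71)*(-38/11) = 22093 + 1672/71 = 1570275/71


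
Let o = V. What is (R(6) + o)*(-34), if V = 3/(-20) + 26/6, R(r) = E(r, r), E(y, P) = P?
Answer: -10387/30 ≈ -346.23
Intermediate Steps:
R(r) = r
V = 251/60 (V = 3*(-1/20) + 26*(⅙) = -3/20 + 13/3 = 251/60 ≈ 4.1833)
o = 251/60 ≈ 4.1833
(R(6) + o)*(-34) = (6 + 251/60)*(-34) = (611/60)*(-34) = -10387/30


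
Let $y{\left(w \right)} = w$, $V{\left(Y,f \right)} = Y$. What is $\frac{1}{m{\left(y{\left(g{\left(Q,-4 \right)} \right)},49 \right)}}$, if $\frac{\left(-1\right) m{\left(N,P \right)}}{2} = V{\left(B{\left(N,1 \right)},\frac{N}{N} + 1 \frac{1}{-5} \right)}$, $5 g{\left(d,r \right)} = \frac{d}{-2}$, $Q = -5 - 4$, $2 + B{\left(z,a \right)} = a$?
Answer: $\frac{1}{2} \approx 0.5$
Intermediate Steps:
$B{\left(z,a \right)} = -2 + a$
$Q = -9$
$g{\left(d,r \right)} = - \frac{d}{10}$ ($g{\left(d,r \right)} = \frac{d \frac{1}{-2}}{5} = \frac{d \left(- \frac{1}{2}\right)}{5} = \frac{\left(- \frac{1}{2}\right) d}{5} = - \frac{d}{10}$)
$m{\left(N,P \right)} = 2$ ($m{\left(N,P \right)} = - 2 \left(-2 + 1\right) = \left(-2\right) \left(-1\right) = 2$)
$\frac{1}{m{\left(y{\left(g{\left(Q,-4 \right)} \right)},49 \right)}} = \frac{1}{2}$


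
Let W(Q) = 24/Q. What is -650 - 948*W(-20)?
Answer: 2438/5 ≈ 487.60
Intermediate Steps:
-650 - 948*W(-20) = -650 - 22752/(-20) = -650 - 22752*(-1)/20 = -650 - 948*(-6/5) = -650 + 5688/5 = 2438/5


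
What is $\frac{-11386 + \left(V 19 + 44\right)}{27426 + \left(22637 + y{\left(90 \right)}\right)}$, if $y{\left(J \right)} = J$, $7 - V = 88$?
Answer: $- \frac{12881}{50153} \approx -0.25683$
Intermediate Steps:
$V = -81$ ($V = 7 - 88 = -81$)
$\frac{-11386 + \left(V 19 + 44\right)}{27426 + \left(22637 + y{\left(90 \right)}\right)} = \frac{-11386 + \left(\left(-81\right) 19 + 44\right)}{27426 + \left(22637 + 90\right)} = \frac{-11386 + \left(-1539 + 44\right)}{27426 + 22727} = \frac{-11386 - 1495}{50153} = \left(-12881\right) \frac{1}{50153} = - \frac{12881}{50153}$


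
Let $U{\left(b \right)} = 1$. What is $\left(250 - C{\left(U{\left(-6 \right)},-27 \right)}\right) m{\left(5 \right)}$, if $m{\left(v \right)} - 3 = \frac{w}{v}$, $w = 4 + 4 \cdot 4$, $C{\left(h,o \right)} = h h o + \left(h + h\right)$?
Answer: $1925$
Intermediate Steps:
$C{\left(h,o \right)} = 2 h + o h^{2}$ ($C{\left(h,o \right)} = h^{2} o + 2 h = o h^{2} + 2 h = 2 h + o h^{2}$)
$w = 20$ ($w = 4 + 16 = 20$)
$m{\left(v \right)} = 3 + \frac{20}{v}$
$\left(250 - C{\left(U{\left(-6 \right)},-27 \right)}\right) m{\left(5 \right)} = \left(250 - 1 \left(2 + 1 \left(-27\right)\right)\right) \left(3 + \frac{20}{5}\right) = \left(250 - 1 \left(2 - 27\right)\right) \left(3 + 20 \cdot \frac{1}{5}\right) = \left(250 - 1 \left(-25\right)\right) \left(3 + 4\right) = \left(250 - -25\right) 7 = \left(250 + 25\right) 7 = 275 \cdot 7 = 1925$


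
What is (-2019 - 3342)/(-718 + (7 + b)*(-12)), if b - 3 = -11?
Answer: 5361/706 ≈ 7.5935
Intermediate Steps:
b = -8 (b = 3 - 11 = -8)
(-2019 - 3342)/(-718 + (7 + b)*(-12)) = (-2019 - 3342)/(-718 + (7 - 8)*(-12)) = -5361/(-718 - 1*(-12)) = -5361/(-718 + 12) = -5361/(-706) = -5361*(-1/706) = 5361/706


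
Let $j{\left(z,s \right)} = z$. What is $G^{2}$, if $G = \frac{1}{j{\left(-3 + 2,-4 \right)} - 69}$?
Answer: $\frac{1}{4900} \approx 0.00020408$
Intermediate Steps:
$G = - \frac{1}{70}$ ($G = \frac{1}{\left(-3 + 2\right) - 69} = \frac{1}{-1 - 69} = \frac{1}{-70} = - \frac{1}{70} \approx -0.014286$)
$G^{2} = \left(- \frac{1}{70}\right)^{2} = \frac{1}{4900}$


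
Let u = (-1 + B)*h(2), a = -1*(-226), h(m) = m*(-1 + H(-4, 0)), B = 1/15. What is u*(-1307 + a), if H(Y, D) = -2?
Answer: -30268/5 ≈ -6053.6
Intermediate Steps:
B = 1/15 ≈ 0.066667
h(m) = -3*m (h(m) = m*(-1 - 2) = m*(-3) = -3*m)
a = 226
u = 28/5 (u = (-1 + 1/15)*(-3*2) = -14/15*(-6) = 28/5 ≈ 5.6000)
u*(-1307 + a) = 28*(-1307 + 226)/5 = (28/5)*(-1081) = -30268/5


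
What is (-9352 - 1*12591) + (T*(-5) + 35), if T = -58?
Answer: -21618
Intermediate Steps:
(-9352 - 1*12591) + (T*(-5) + 35) = (-9352 - 1*12591) + (-58*(-5) + 35) = (-9352 - 12591) + (290 + 35) = -21943 + 325 = -21618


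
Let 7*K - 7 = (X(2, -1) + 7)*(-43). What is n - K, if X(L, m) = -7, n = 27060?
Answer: 27059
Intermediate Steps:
K = 1 (K = 1 + ((-7 + 7)*(-43))/7 = 1 + (0*(-43))/7 = 1 + (⅐)*0 = 1 + 0 = 1)
n - K = 27060 - 1*1 = 27060 - 1 = 27059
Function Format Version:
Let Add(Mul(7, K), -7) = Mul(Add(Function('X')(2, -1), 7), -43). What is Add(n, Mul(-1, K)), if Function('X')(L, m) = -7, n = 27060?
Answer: 27059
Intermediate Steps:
K = 1 (K = Add(1, Mul(Rational(1, 7), Mul(Add(-7, 7), -43))) = Add(1, Mul(Rational(1, 7), Mul(0, -43))) = Add(1, Mul(Rational(1, 7), 0)) = Add(1, 0) = 1)
Add(n, Mul(-1, K)) = Add(27060, Mul(-1, 1)) = Add(27060, -1) = 27059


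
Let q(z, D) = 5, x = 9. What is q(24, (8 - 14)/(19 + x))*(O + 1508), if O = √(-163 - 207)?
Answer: 7540 + 5*I*√370 ≈ 7540.0 + 96.177*I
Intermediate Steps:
O = I*√370 (O = √(-370) = I*√370 ≈ 19.235*I)
q(24, (8 - 14)/(19 + x))*(O + 1508) = 5*(I*√370 + 1508) = 5*(1508 + I*√370) = 7540 + 5*I*√370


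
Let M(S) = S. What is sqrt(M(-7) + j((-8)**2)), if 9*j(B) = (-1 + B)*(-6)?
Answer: 7*I ≈ 7.0*I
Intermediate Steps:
j(B) = 2/3 - 2*B/3 (j(B) = ((-1 + B)*(-6))/9 = (6 - 6*B)/9 = 2/3 - 2*B/3)
sqrt(M(-7) + j((-8)**2)) = sqrt(-7 + (2/3 - 2/3*(-8)**2)) = sqrt(-7 + (2/3 - 2/3*64)) = sqrt(-7 + (2/3 - 128/3)) = sqrt(-7 - 42) = sqrt(-49) = 7*I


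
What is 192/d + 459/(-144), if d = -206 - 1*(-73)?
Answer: -9855/2128 ≈ -4.6311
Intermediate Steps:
d = -133 (d = -206 + 73 = -133)
192/d + 459/(-144) = 192/(-133) + 459/(-144) = 192*(-1/133) + 459*(-1/144) = -192/133 - 51/16 = -9855/2128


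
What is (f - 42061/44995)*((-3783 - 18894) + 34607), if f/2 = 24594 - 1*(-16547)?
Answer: 8833536358194/8999 ≈ 9.8161e+8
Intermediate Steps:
f = 82282 (f = 2*(24594 - 1*(-16547)) = 2*(24594 + 16547) = 2*41141 = 82282)
(f - 42061/44995)*((-3783 - 18894) + 34607) = (82282 - 42061/44995)*((-3783 - 18894) + 34607) = (82282 - 42061*1/44995)*(-22677 + 34607) = (82282 - 42061/44995)*11930 = (3702236529/44995)*11930 = 8833536358194/8999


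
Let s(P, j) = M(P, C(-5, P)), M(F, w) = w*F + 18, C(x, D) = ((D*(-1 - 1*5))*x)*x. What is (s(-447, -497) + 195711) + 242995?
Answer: -29532626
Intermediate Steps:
C(x, D) = -6*D*x**2 (C(x, D) = ((D*(-1 - 5))*x)*x = ((D*(-6))*x)*x = ((-6*D)*x)*x = (-6*D*x)*x = -6*D*x**2)
M(F, w) = 18 + F*w (M(F, w) = F*w + 18 = 18 + F*w)
s(P, j) = 18 - 150*P**2 (s(P, j) = 18 + P*(-6*P*(-5)**2) = 18 + P*(-6*P*25) = 18 + P*(-150*P) = 18 - 150*P**2)
(s(-447, -497) + 195711) + 242995 = ((18 - 150*(-447)**2) + 195711) + 242995 = ((18 - 150*199809) + 195711) + 242995 = ((18 - 29971350) + 195711) + 242995 = (-29971332 + 195711) + 242995 = -29775621 + 242995 = -29532626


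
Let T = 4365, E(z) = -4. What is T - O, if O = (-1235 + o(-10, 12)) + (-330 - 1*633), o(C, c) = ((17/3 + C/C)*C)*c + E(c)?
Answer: 7367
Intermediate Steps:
o(C, c) = -4 + 20*C*c/3 (o(C, c) = ((17/3 + C/C)*C)*c - 4 = ((17*(1/3) + 1)*C)*c - 4 = ((17/3 + 1)*C)*c - 4 = (20*C/3)*c - 4 = 20*C*c/3 - 4 = -4 + 20*C*c/3)
O = -3002 (O = (-1235 + (-4 + (20/3)*(-10)*12)) + (-330 - 1*633) = (-1235 + (-4 - 800)) + (-330 - 633) = (-1235 - 804) - 963 = -2039 - 963 = -3002)
T - O = 4365 - 1*(-3002) = 4365 + 3002 = 7367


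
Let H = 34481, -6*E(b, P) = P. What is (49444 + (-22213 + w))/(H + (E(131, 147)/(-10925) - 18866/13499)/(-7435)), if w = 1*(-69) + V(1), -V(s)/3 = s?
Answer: 59559053387319750/75616028978450899 ≈ 0.78765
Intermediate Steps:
E(b, P) = -P/6
V(s) = -3*s
w = -72 (w = 1*(-69) - 3*1 = -69 - 3 = -72)
(49444 + (-22213 + w))/(H + (E(131, 147)/(-10925) - 18866/13499)/(-7435)) = (49444 + (-22213 - 72))/(34481 + (-1/6*147/(-10925) - 18866/13499)/(-7435)) = (49444 - 22285)/(34481 + (-49/2*(-1/10925) - 18866*1/13499)*(-1/7435)) = 27159/(34481 + (49/21850 - 18866/13499)*(-1/7435)) = 27159/(34481 - 411560649/294953150*(-1/7435)) = 27159/(34481 + 411560649/2192976670250) = 27159/(75616028978450899/2192976670250) = 27159*(2192976670250/75616028978450899) = 59559053387319750/75616028978450899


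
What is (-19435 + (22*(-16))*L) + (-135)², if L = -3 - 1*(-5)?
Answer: -1914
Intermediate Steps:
L = 2 (L = -3 + 5 = 2)
(-19435 + (22*(-16))*L) + (-135)² = (-19435 + (22*(-16))*2) + (-135)² = (-19435 - 352*2) + 18225 = (-19435 - 704) + 18225 = -20139 + 18225 = -1914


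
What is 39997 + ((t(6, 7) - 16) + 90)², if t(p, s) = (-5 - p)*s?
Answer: 40006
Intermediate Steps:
t(p, s) = s*(-5 - p)
39997 + ((t(6, 7) - 16) + 90)² = 39997 + ((-1*7*(5 + 6) - 16) + 90)² = 39997 + ((-1*7*11 - 16) + 90)² = 39997 + ((-77 - 16) + 90)² = 39997 + (-93 + 90)² = 39997 + (-3)² = 39997 + 9 = 40006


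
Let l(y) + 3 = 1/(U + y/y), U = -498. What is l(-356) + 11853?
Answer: 5889449/497 ≈ 11850.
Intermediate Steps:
l(y) = -1492/497 (l(y) = -3 + 1/(-498 + y/y) = -3 + 1/(-498 + 1) = -3 + 1/(-497) = -3 - 1/497 = -1492/497)
l(-356) + 11853 = -1492/497 + 11853 = 5889449/497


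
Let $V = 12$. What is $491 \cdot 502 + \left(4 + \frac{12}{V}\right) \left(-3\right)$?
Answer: $246467$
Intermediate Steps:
$491 \cdot 502 + \left(4 + \frac{12}{V}\right) \left(-3\right) = 491 \cdot 502 + \left(4 + \frac{12}{12}\right) \left(-3\right) = 246482 + \left(4 + 12 \cdot \frac{1}{12}\right) \left(-3\right) = 246482 + \left(4 + 1\right) \left(-3\right) = 246482 + 5 \left(-3\right) = 246482 - 15 = 246467$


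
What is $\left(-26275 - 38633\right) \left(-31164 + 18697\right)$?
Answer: $809208036$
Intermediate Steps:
$\left(-26275 - 38633\right) \left(-31164 + 18697\right) = \left(-64908\right) \left(-12467\right) = 809208036$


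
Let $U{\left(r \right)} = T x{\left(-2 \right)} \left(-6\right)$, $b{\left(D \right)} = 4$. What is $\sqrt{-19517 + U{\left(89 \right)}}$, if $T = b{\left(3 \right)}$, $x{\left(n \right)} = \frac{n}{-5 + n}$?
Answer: $\frac{i \sqrt{956669}}{7} \approx 139.73 i$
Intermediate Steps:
$T = 4$
$U{\left(r \right)} = - \frac{48}{7}$ ($U{\left(r \right)} = 4 \left(- \frac{2}{-5 - 2}\right) \left(-6\right) = 4 \left(- \frac{2}{-7}\right) \left(-6\right) = 4 \left(\left(-2\right) \left(- \frac{1}{7}\right)\right) \left(-6\right) = 4 \cdot \frac{2}{7} \left(-6\right) = \frac{8}{7} \left(-6\right) = - \frac{48}{7}$)
$\sqrt{-19517 + U{\left(89 \right)}} = \sqrt{-19517 - \frac{48}{7}} = \sqrt{- \frac{136667}{7}} = \frac{i \sqrt{956669}}{7}$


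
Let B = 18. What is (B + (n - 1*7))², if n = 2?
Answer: 169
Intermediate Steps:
(B + (n - 1*7))² = (18 + (2 - 1*7))² = (18 + (2 - 7))² = (18 - 5)² = 13² = 169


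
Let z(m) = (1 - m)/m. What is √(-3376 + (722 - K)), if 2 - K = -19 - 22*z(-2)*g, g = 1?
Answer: I*√2642 ≈ 51.4*I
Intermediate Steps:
z(m) = (1 - m)/m
K = -12 (K = 2 - (-19 - 22*(1 - 1*(-2))/(-2)) = 2 - (-19 - 22*(-(1 + 2)/2)) = 2 - (-19 - 22*(-½*3)) = 2 - (-19 - (-33)) = 2 - (-19 - 22*(-3/2)) = 2 - (-19 + 33) = 2 - 1*14 = 2 - 14 = -12)
√(-3376 + (722 - K)) = √(-3376 + (722 - 1*(-12))) = √(-3376 + (722 + 12)) = √(-3376 + 734) = √(-2642) = I*√2642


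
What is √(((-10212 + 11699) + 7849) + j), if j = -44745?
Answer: I*√35409 ≈ 188.17*I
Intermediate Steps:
√(((-10212 + 11699) + 7849) + j) = √(((-10212 + 11699) + 7849) - 44745) = √((1487 + 7849) - 44745) = √(9336 - 44745) = √(-35409) = I*√35409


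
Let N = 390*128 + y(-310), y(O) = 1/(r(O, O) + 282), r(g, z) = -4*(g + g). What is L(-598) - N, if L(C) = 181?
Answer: -137379119/2762 ≈ -49739.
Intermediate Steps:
r(g, z) = -8*g
y(O) = 1/(282 - 8*O) (y(O) = 1/(-8*O + 282) = 1/(282 - 8*O))
N = 137879041/2762 (N = 390*128 - 1/(-282 + 8*(-310)) = 49920 - 1/(-282 - 2480) = 49920 - 1/(-2762) = 49920 - 1*(-1/2762) = 49920 + 1/2762 = 137879041/2762 ≈ 49920.)
L(-598) - N = 181 - 1*137879041/2762 = 181 - 137879041/2762 = -137379119/2762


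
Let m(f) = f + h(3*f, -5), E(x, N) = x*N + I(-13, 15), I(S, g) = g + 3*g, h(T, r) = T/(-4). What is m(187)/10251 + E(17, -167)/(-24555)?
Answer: 2324351/19742220 ≈ 0.11774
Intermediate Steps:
h(T, r) = -T/4 (h(T, r) = T*(-1/4) = -T/4)
I(S, g) = 4*g
E(x, N) = 60 + N*x (E(x, N) = x*N + 4*15 = N*x + 60 = 60 + N*x)
m(f) = f/4 (m(f) = f - 3*f/4 = f/4)
m(187)/10251 + E(17, -167)/(-24555) = ((1/4)*187)/10251 + (60 - 167*17)/(-24555) = (187/4)*(1/10251) + (60 - 2839)*(-1/24555) = 11/2412 - 2779*(-1/24555) = 11/2412 + 2779/24555 = 2324351/19742220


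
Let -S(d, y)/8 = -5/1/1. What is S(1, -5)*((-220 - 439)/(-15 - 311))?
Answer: 13180/163 ≈ 80.859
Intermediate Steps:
S(d, y) = 40 (S(d, y) = -8*(-5/1)/1 = -8*(-5*1) = -(-40) = -8*(-5) = 40)
S(1, -5)*((-220 - 439)/(-15 - 311)) = 40*((-220 - 439)/(-15 - 311)) = 40*(-659/(-326)) = 40*(-659*(-1/326)) = 40*(659/326) = 13180/163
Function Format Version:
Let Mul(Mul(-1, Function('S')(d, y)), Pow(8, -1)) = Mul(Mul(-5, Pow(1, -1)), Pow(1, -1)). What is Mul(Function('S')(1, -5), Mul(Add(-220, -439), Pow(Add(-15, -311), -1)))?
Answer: Rational(13180, 163) ≈ 80.859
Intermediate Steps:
Function('S')(d, y) = 40 (Function('S')(d, y) = Mul(-8, Mul(Mul(-5, Pow(1, -1)), Pow(1, -1))) = Mul(-8, Mul(Mul(-5, 1), 1)) = Mul(-8, Mul(-5, 1)) = Mul(-8, -5) = 40)
Mul(Function('S')(1, -5), Mul(Add(-220, -439), Pow(Add(-15, -311), -1))) = Mul(40, Mul(Add(-220, -439), Pow(Add(-15, -311), -1))) = Mul(40, Mul(-659, Pow(-326, -1))) = Mul(40, Mul(-659, Rational(-1, 326))) = Mul(40, Rational(659, 326)) = Rational(13180, 163)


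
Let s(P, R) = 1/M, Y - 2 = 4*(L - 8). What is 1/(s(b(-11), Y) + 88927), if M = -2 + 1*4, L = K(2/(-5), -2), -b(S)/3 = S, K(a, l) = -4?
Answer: 2/177855 ≈ 1.1245e-5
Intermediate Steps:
b(S) = -3*S
L = -4
M = 2 (M = -2 + 4 = 2)
Y = -46 (Y = 2 + 4*(-4 - 8) = 2 + 4*(-12) = 2 - 48 = -46)
s(P, R) = ½ (s(P, R) = 1/2 = ½)
1/(s(b(-11), Y) + 88927) = 1/(½ + 88927) = 1/(177855/2) = 2/177855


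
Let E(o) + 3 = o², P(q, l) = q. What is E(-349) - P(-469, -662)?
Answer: 122267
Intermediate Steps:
E(o) = -3 + o²
E(-349) - P(-469, -662) = (-3 + (-349)²) - 1*(-469) = (-3 + 121801) + 469 = 121798 + 469 = 122267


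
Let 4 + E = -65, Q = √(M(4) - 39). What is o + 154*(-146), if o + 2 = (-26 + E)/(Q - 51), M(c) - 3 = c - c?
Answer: -19763579/879 + 190*I/879 ≈ -22484.0 + 0.21615*I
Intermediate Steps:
M(c) = 3 (M(c) = 3 + (c - c) = 3 + 0 = 3)
Q = 6*I (Q = √(3 - 39) = √(-36) = 6*I ≈ 6.0*I)
E = -69 (E = -4 - 65 = -69)
o = -2 - 95*(-51 - 6*I)/2637 (o = -2 + (-26 - 69)/(6*I - 51) = -2 - 95*(-51 - 6*I)/2637 ≈ -0.16268 + 0.21615*I)
o + 154*(-146) = (-143/879 + 190*I/879) + 154*(-146) = (-143/879 + 190*I/879) - 22484 = -19763579/879 + 190*I/879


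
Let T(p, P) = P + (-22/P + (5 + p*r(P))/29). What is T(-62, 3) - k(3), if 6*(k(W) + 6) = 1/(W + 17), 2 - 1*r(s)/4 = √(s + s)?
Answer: -53149/3480 + 248*√6/29 ≈ 5.6747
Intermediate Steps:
r(s) = 8 - 4*√2*√s (r(s) = 8 - 4*√(s + s) = 8 - 4*√2*√s)
k(W) = -6 + 1/(6*(17 + W)) (k(W) = -6 + 1/(6*(W + 17)) = -6 + 1/(6*(17 + W)))
T(p, P) = 5/29 + P - 22/P + p*(8 - 4*√2*√P)/29 (T(p, P) = P + (-22/P + (5 + p*(8 - 4*√2*√P))/29) = P + (-22/P + (5 + p*(8 - 4*√2*√P))*(1/29)) = P + (-22/P + (5/29 + p*(8 - 4*√2*√P)/29)) = P + (5/29 - 22/P + p*(8 - 4*√2*√P)/29) = 5/29 + P - 22/P + p*(8 - 4*√2*√P)/29)
T(-62, 3) - k(3) = (1/29)*(-638 + 3*(5 + 29*3 - 4*(-62)*(-2 + √2*√3)))/3 - (-611 - 36*3)/(6*(17 + 3)) = (1/29)*(⅓)*(-638 + 3*(5 + 87 - 4*(-62)*(-2 + √6))) - (-611 - 108)/(6*20) = (1/29)*(⅓)*(-638 + 3*(5 + 87 + (-496 + 248*√6))) - (-719)/(6*20) = (1/29)*(⅓)*(-638 + 3*(-404 + 248*√6)) - 1*(-719/120) = (1/29)*(⅓)*(-638 + (-1212 + 744*√6)) + 719/120 = (1/29)*(⅓)*(-1850 + 744*√6) + 719/120 = (-1850/87 + 248*√6/29) + 719/120 = -53149/3480 + 248*√6/29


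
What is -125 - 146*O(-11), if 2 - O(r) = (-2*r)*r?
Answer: -35749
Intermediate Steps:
O(r) = 2 + 2*r**2 (O(r) = 2 - (-2*r)*r = 2 - (-2)*r**2 = 2 + 2*r**2)
-125 - 146*O(-11) = -125 - 146*(2 + 2*(-11)**2) = -125 - 146*(2 + 2*121) = -125 - 146*(2 + 242) = -125 - 146*244 = -125 - 35624 = -35749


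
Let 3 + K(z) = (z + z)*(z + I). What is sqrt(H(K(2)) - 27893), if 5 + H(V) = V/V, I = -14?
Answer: I*sqrt(27897) ≈ 167.02*I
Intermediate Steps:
K(z) = -3 + 2*z*(-14 + z) (K(z) = -3 + (z + z)*(z - 14) = -3 + (2*z)*(-14 + z) = -3 + 2*z*(-14 + z))
H(V) = -4 (H(V) = -5 + V/V = -5 + 1 = -4)
sqrt(H(K(2)) - 27893) = sqrt(-4 - 27893) = sqrt(-27897) = I*sqrt(27897)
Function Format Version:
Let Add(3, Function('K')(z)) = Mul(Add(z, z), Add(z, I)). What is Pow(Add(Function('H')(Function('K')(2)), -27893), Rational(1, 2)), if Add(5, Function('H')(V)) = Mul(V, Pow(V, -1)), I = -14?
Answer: Mul(I, Pow(27897, Rational(1, 2))) ≈ Mul(167.02, I)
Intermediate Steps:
Function('K')(z) = Add(-3, Mul(2, z, Add(-14, z))) (Function('K')(z) = Add(-3, Mul(Add(z, z), Add(z, -14))) = Add(-3, Mul(Mul(2, z), Add(-14, z))) = Add(-3, Mul(2, z, Add(-14, z))))
Function('H')(V) = -4 (Function('H')(V) = Add(-5, Mul(V, Pow(V, -1))) = Add(-5, 1) = -4)
Pow(Add(Function('H')(Function('K')(2)), -27893), Rational(1, 2)) = Pow(Add(-4, -27893), Rational(1, 2)) = Pow(-27897, Rational(1, 2)) = Mul(I, Pow(27897, Rational(1, 2)))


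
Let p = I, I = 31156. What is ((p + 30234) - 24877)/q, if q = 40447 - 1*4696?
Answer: 12171/11917 ≈ 1.0213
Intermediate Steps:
p = 31156
q = 35751 (q = 40447 - 4696 = 35751)
((p + 30234) - 24877)/q = ((31156 + 30234) - 24877)/35751 = (61390 - 24877)*(1/35751) = 36513*(1/35751) = 12171/11917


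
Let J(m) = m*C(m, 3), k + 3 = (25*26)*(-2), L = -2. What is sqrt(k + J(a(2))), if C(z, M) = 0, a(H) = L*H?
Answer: I*sqrt(1303) ≈ 36.097*I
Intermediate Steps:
a(H) = -2*H
k = -1303 (k = -3 + (25*26)*(-2) = -3 + 650*(-2) = -3 - 1300 = -1303)
J(m) = 0 (J(m) = m*0 = 0)
sqrt(k + J(a(2))) = sqrt(-1303 + 0) = sqrt(-1303) = I*sqrt(1303)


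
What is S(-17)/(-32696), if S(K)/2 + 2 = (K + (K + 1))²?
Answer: -1087/16348 ≈ -0.066491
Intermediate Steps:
S(K) = -4 + 2*(1 + 2*K)² (S(K) = -4 + 2*(K + (K + 1))² = -4 + 2*(K + (1 + K))² = -4 + 2*(1 + 2*K)²)
S(-17)/(-32696) = (-4 + 2*(1 + 2*(-17))²)/(-32696) = (-4 + 2*(1 - 34)²)*(-1/32696) = (-4 + 2*(-33)²)*(-1/32696) = (-4 + 2*1089)*(-1/32696) = (-4 + 2178)*(-1/32696) = 2174*(-1/32696) = -1087/16348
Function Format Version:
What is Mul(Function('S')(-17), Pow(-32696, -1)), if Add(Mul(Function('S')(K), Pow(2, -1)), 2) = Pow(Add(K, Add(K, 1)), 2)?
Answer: Rational(-1087, 16348) ≈ -0.066491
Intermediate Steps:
Function('S')(K) = Add(-4, Mul(2, Pow(Add(1, Mul(2, K)), 2))) (Function('S')(K) = Add(-4, Mul(2, Pow(Add(K, Add(K, 1)), 2))) = Add(-4, Mul(2, Pow(Add(K, Add(1, K)), 2))) = Add(-4, Mul(2, Pow(Add(1, Mul(2, K)), 2))))
Mul(Function('S')(-17), Pow(-32696, -1)) = Mul(Add(-4, Mul(2, Pow(Add(1, Mul(2, -17)), 2))), Pow(-32696, -1)) = Mul(Add(-4, Mul(2, Pow(Add(1, -34), 2))), Rational(-1, 32696)) = Mul(Add(-4, Mul(2, Pow(-33, 2))), Rational(-1, 32696)) = Mul(Add(-4, Mul(2, 1089)), Rational(-1, 32696)) = Mul(Add(-4, 2178), Rational(-1, 32696)) = Mul(2174, Rational(-1, 32696)) = Rational(-1087, 16348)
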